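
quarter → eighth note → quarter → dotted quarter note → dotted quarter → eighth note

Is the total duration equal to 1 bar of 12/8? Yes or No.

Yes

One bar of 12/8 = 12 eighth notes.
In eighth notes: quarter = 2; eighth note = 1; quarter = 2; dotted quarter note = 3; dotted quarter = 3; eighth note = 1.
Adding: 2 + 1 + 2 + 3 + 3 + 1 = 12.
12 equals 12, so the answer is Yes.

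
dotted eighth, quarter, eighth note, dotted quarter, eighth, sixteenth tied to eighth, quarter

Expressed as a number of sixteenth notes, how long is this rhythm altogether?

In sixteenth notes: dotted eighth = 3; quarter = 4; eighth note = 2; dotted quarter = 6; eighth = 2; sixteenth tied to eighth (sixteenth + eighth) = 3; quarter = 4.
Total: 3 + 4 + 2 + 6 + 2 + 3 + 4 = 24 sixteenth notes.

24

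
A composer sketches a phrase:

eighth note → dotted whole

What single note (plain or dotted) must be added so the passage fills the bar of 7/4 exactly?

eighth note

The bar of 7/4 = 14 eighth notes.
In eighth notes: eighth note = 1; dotted whole = 12.
Sum: 1 + 12 = 13.
Remaining: 14 − 13 = 1 eighth note, which is a eighth note.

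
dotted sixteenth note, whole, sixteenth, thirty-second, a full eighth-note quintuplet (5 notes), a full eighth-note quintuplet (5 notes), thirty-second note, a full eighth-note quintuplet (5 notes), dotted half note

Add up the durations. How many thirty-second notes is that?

Convert each value to thirty-second notes: dotted sixteenth note = 3; whole = 32; sixteenth = 2; thirty-second = 1; a full eighth-note quintuplet (5 notes) (five quintuplet eighths span one half) = 16; a full eighth-note quintuplet (5 notes) (five quintuplet eighths span one half) = 16; thirty-second note = 1; a full eighth-note quintuplet (5 notes) (five quintuplet eighths span one half) = 16; dotted half note = 24.
Adding: 3 + 32 + 2 + 1 + 16 + 16 + 1 + 16 + 24 = 111 thirty-second notes.

111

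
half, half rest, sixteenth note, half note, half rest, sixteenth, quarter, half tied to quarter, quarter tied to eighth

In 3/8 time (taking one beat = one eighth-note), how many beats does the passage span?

28

One eighth-note beat = 2 sixteenth notes.
In sixteenth notes: half = 8; half rest = 8; sixteenth note = 1; half note = 8; half rest = 8; sixteenth = 1; quarter = 4; half tied to quarter (half + quarter) = 12; quarter tied to eighth (quarter + eighth) = 6.
Sum: 8 + 8 + 1 + 8 + 8 + 1 + 4 + 12 + 6 = 56.
56 ÷ 2 = 28 beats.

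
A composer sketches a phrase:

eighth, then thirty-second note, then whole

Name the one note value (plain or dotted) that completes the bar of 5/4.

The bar of 5/4 = 40 thirty-second notes.
Working in thirty-second notes: eighth = 4; thirty-second note = 1; whole = 32.
Altogether 4 + 1 + 32 = 37.
Remaining: 40 − 37 = 3 thirty-second notes, which is a dotted sixteenth note.

dotted sixteenth note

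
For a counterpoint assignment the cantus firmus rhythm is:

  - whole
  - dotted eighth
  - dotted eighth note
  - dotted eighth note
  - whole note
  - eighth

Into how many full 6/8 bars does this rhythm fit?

3

One bar of 6/8 = 12 sixteenth notes.
Express everything in sixteenth notes: whole = 16; dotted eighth = 3; dotted eighth note = 3; dotted eighth note = 3; whole note = 16; eighth = 2.
Total: 16 + 3 + 3 + 3 + 16 + 2 = 43.
43 ÷ 12 = 3 complete bars with 7 left over.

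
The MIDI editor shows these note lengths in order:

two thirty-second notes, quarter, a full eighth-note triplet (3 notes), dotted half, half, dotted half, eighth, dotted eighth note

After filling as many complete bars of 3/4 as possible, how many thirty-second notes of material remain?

One bar of 3/4 = 24 thirty-second notes.
Convert each value to thirty-second notes: thirty-second note = 1; thirty-second note = 1; quarter = 8; a full eighth-note triplet (3 notes) (three triplet eighths span one quarter) = 8; dotted half = 24; half = 16; dotted half = 24; eighth = 4; dotted eighth note = 6.
Total: 1 + 1 + 8 + 8 + 24 + 16 + 24 + 4 + 6 = 92.
92 ÷ 24 = 3 complete bars with 20 thirty-second notes remaining.

20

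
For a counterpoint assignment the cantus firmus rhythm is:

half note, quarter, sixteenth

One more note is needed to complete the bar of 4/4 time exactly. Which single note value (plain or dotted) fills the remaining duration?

The bar of 4/4 = 16 sixteenth notes.
Working in sixteenth notes: half note = 8; quarter = 4; sixteenth = 1.
Total: 8 + 4 + 1 = 13.
Remaining: 16 − 13 = 3 sixteenth notes, which is a dotted eighth note.

dotted eighth note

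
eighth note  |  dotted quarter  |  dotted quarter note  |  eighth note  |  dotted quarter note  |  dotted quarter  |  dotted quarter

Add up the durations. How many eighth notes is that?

17

Convert each value to eighth notes: eighth note = 1; dotted quarter = 3; dotted quarter note = 3; eighth note = 1; dotted quarter note = 3; dotted quarter = 3; dotted quarter = 3.
Total: 1 + 3 + 3 + 1 + 3 + 3 + 3 = 17 eighth notes.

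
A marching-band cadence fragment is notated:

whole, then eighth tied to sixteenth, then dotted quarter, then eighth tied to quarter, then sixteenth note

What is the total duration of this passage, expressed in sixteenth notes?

Each duration in sixteenth notes: whole = 16; eighth tied to sixteenth (eighth + sixteenth) = 3; dotted quarter = 6; eighth tied to quarter (eighth + quarter) = 6; sixteenth note = 1.
Altogether 16 + 3 + 6 + 6 + 1 = 32 sixteenth notes.

32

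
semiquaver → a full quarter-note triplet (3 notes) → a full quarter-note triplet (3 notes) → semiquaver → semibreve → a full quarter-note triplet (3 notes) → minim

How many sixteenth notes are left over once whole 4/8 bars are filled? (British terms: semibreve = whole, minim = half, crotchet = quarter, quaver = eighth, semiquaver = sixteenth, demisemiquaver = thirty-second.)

2

One bar of 4/8 = 8 sixteenth notes.
In sixteenth notes: semiquaver = 1; a full quarter-note triplet (3 notes) (three triplet quarters span one half) = 8; a full quarter-note triplet (3 notes) (three triplet quarters span one half) = 8; semiquaver = 1; semibreve = 16; a full quarter-note triplet (3 notes) (three triplet quarters span one half) = 8; minim = 8.
Sum: 1 + 8 + 8 + 1 + 16 + 8 + 8 = 50.
50 ÷ 8 = 6 complete bars with 2 sixteenth notes remaining.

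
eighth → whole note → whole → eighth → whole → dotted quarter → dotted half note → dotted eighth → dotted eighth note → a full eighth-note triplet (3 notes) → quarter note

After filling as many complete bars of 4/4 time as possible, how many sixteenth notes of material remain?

One bar of 4/4 = 16 sixteenth notes.
In sixteenth notes: eighth = 2; whole note = 16; whole = 16; eighth = 2; whole = 16; dotted quarter = 6; dotted half note = 12; dotted eighth = 3; dotted eighth note = 3; a full eighth-note triplet (3 notes) (three triplet eighths span one quarter) = 4; quarter note = 4.
Adding: 2 + 16 + 16 + 2 + 16 + 6 + 12 + 3 + 3 + 4 + 4 = 84.
84 ÷ 16 = 5 complete bars with 4 sixteenth notes remaining.

4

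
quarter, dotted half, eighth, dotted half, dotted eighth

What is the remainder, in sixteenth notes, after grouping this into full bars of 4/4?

1

One bar of 4/4 = 16 sixteenth notes.
Express everything in sixteenth notes: quarter = 4; dotted half = 12; eighth = 2; dotted half = 12; dotted eighth = 3.
Total: 4 + 12 + 2 + 12 + 3 = 33.
33 ÷ 16 = 2 complete bars with 1 sixteenth note remaining.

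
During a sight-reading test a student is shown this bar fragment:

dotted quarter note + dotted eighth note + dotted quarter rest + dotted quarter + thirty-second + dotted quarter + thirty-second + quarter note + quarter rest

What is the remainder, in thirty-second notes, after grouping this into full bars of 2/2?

8

One bar of 2/2 = 32 thirty-second notes.
Express everything in thirty-second notes: dotted quarter note = 12; dotted eighth note = 6; dotted quarter rest = 12; dotted quarter = 12; thirty-second = 1; dotted quarter = 12; thirty-second = 1; quarter note = 8; quarter rest = 8.
Sum: 12 + 6 + 12 + 12 + 1 + 12 + 1 + 8 + 8 = 72.
72 ÷ 32 = 2 complete bars with 8 thirty-second notes remaining.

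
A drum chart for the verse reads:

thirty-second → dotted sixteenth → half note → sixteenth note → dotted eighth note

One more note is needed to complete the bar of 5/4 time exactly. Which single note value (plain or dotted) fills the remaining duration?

dotted quarter note

The bar of 5/4 = 40 thirty-second notes.
Convert each value to thirty-second notes: thirty-second = 1; dotted sixteenth = 3; half note = 16; sixteenth note = 2; dotted eighth note = 6.
Adding: 1 + 3 + 16 + 2 + 6 = 28.
Remaining: 40 − 28 = 12 thirty-second notes, which is a dotted quarter note.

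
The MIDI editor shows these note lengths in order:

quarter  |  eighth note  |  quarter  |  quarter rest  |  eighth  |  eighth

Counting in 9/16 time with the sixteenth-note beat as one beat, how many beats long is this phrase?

One sixteenth-note beat = 2 thirty-second notes.
In thirty-second notes: quarter = 8; eighth note = 4; quarter = 8; quarter rest = 8; eighth = 4; eighth = 4.
Sum: 8 + 4 + 8 + 8 + 4 + 4 = 36.
36 ÷ 2 = 18 beats.

18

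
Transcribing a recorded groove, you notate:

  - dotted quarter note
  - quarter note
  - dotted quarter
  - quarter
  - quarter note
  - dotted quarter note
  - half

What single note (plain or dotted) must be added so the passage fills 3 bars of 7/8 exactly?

quarter note

3 bars of 7/8 = 21 eighth notes.
Express everything in eighth notes: dotted quarter note = 3; quarter note = 2; dotted quarter = 3; quarter = 2; quarter note = 2; dotted quarter note = 3; half = 4.
Adding: 3 + 2 + 3 + 2 + 2 + 3 + 4 = 19.
Remaining: 21 − 19 = 2 eighth notes, which is a quarter note.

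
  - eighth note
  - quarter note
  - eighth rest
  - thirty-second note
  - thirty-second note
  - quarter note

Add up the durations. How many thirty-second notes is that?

26

Working in thirty-second notes: eighth note = 4; quarter note = 8; eighth rest = 4; thirty-second note = 1; thirty-second note = 1; quarter note = 8.
Total: 4 + 8 + 4 + 1 + 1 + 8 = 26 thirty-second notes.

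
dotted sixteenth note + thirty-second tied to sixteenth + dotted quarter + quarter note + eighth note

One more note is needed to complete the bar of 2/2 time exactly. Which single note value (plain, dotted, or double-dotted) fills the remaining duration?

sixteenth note

The bar of 2/2 = 32 thirty-second notes.
Convert each value to thirty-second notes: dotted sixteenth note = 3; thirty-second tied to sixteenth (thirty-second + sixteenth) = 3; dotted quarter = 12; quarter note = 8; eighth note = 4.
Total: 3 + 3 + 12 + 8 + 4 = 30.
Remaining: 32 − 30 = 2 thirty-second notes, which is a sixteenth note.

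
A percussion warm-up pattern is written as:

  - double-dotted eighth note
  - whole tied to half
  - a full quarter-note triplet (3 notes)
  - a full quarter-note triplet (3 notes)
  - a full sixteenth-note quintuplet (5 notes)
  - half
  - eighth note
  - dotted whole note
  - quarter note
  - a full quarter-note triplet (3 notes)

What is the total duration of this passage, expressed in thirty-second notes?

187

Each duration in thirty-second notes: double-dotted eighth note = 7; whole tied to half (whole + half) = 48; a full quarter-note triplet (3 notes) (three triplet quarters span one half) = 16; a full quarter-note triplet (3 notes) (three triplet quarters span one half) = 16; a full sixteenth-note quintuplet (5 notes) (five quintuplet sixteenths span one quarter) = 8; half = 16; eighth note = 4; dotted whole note = 48; quarter note = 8; a full quarter-note triplet (3 notes) (three triplet quarters span one half) = 16.
Sum: 7 + 48 + 16 + 16 + 8 + 16 + 4 + 48 + 8 + 16 = 187 thirty-second notes.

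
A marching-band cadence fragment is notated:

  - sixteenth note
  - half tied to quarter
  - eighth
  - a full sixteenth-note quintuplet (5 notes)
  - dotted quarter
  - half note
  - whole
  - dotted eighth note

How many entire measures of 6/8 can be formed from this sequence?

4

One bar of 6/8 = 12 sixteenth notes.
Working in sixteenth notes: sixteenth note = 1; half tied to quarter (half + quarter) = 12; eighth = 2; a full sixteenth-note quintuplet (5 notes) (five quintuplet sixteenths span one quarter) = 4; dotted quarter = 6; half note = 8; whole = 16; dotted eighth note = 3.
Total: 1 + 12 + 2 + 4 + 6 + 8 + 16 + 3 = 52.
52 ÷ 12 = 4 complete bars with 4 left over.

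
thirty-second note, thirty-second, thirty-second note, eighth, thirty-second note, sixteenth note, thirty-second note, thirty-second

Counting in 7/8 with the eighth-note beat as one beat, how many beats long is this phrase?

One eighth-note beat = 4 thirty-second notes.
Each duration in thirty-second notes: thirty-second note = 1; thirty-second = 1; thirty-second note = 1; eighth = 4; thirty-second note = 1; sixteenth note = 2; thirty-second note = 1; thirty-second = 1.
Altogether 1 + 1 + 1 + 4 + 1 + 2 + 1 + 1 = 12.
12 ÷ 4 = 3 beats.

3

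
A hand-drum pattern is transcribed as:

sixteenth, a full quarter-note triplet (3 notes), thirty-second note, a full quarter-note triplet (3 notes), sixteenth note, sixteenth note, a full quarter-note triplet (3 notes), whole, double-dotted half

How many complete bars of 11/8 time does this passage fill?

2

One bar of 11/8 = 44 thirty-second notes.
Convert each value to thirty-second notes: sixteenth = 2; a full quarter-note triplet (3 notes) (three triplet quarters span one half) = 16; thirty-second note = 1; a full quarter-note triplet (3 notes) (three triplet quarters span one half) = 16; sixteenth note = 2; sixteenth note = 2; a full quarter-note triplet (3 notes) (three triplet quarters span one half) = 16; whole = 32; double-dotted half = 28.
Total: 2 + 16 + 1 + 16 + 2 + 2 + 16 + 32 + 28 = 115.
115 ÷ 44 = 2 complete bars with 27 left over.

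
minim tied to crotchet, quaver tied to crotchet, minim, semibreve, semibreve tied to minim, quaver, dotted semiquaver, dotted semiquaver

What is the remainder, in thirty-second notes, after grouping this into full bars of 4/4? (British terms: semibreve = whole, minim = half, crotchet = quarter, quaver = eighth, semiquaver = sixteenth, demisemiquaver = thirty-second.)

One bar of 4/4 = 32 thirty-second notes.
Each duration in thirty-second notes: minim tied to crotchet (minim + crotchet) = 24; quaver tied to crotchet (quaver + crotchet) = 12; minim = 16; semibreve = 32; semibreve tied to minim (semibreve + minim) = 48; quaver = 4; dotted semiquaver = 3; dotted semiquaver = 3.
Sum: 24 + 12 + 16 + 32 + 48 + 4 + 3 + 3 = 142.
142 ÷ 32 = 4 complete bars with 14 thirty-second notes remaining.

14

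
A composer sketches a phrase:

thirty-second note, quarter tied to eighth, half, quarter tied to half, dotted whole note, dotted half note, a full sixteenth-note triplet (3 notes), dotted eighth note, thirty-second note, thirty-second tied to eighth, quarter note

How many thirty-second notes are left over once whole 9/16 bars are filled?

One bar of 9/16 = 18 thirty-second notes.
In thirty-second notes: thirty-second note = 1; quarter tied to eighth (quarter + eighth) = 12; half = 16; quarter tied to half (quarter + half) = 24; dotted whole note = 48; dotted half note = 24; a full sixteenth-note triplet (3 notes) (three triplet sixteenths span one eighth) = 4; dotted eighth note = 6; thirty-second note = 1; thirty-second tied to eighth (thirty-second + eighth) = 5; quarter note = 8.
Altogether 1 + 12 + 16 + 24 + 48 + 24 + 4 + 6 + 1 + 5 + 8 = 149.
149 ÷ 18 = 8 complete bars with 5 thirty-second notes remaining.

5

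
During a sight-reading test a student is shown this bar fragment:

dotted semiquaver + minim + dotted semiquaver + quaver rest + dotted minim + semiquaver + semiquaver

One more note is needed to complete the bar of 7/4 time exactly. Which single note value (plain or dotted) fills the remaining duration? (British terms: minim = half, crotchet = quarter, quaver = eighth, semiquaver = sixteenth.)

sixteenth note

The bar of 7/4 = 56 thirty-second notes.
Working in thirty-second notes: dotted semiquaver = 3; minim = 16; dotted semiquaver = 3; quaver rest = 4; dotted minim = 24; semiquaver = 2; semiquaver = 2.
Adding: 3 + 16 + 3 + 4 + 24 + 2 + 2 = 54.
Remaining: 56 − 54 = 2 thirty-second notes, which is a sixteenth note.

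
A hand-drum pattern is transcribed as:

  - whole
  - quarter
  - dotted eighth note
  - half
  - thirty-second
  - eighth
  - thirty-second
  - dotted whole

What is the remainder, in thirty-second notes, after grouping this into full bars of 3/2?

One bar of 3/2 = 48 thirty-second notes.
Working in thirty-second notes: whole = 32; quarter = 8; dotted eighth note = 6; half = 16; thirty-second = 1; eighth = 4; thirty-second = 1; dotted whole = 48.
Adding: 32 + 8 + 6 + 16 + 1 + 4 + 1 + 48 = 116.
116 ÷ 48 = 2 complete bars with 20 thirty-second notes remaining.

20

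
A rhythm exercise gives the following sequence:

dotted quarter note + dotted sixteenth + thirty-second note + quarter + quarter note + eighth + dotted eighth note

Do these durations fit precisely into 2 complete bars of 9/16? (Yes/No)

One bar of 9/16 = 18 thirty-second notes, so 2 bars = 36.
In thirty-second notes: dotted quarter note = 12; dotted sixteenth = 3; thirty-second note = 1; quarter = 8; quarter note = 8; eighth = 4; dotted eighth note = 6.
Adding: 12 + 3 + 1 + 8 + 8 + 4 + 6 = 42.
42 exceeds 36, so the answer is No.

No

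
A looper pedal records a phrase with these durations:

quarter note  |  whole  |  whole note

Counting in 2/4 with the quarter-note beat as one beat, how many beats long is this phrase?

9

One quarter-note beat = 2 eighth notes.
Each duration in eighth notes: quarter note = 2; whole = 8; whole note = 8.
Altogether 2 + 8 + 8 = 18.
18 ÷ 2 = 9 beats.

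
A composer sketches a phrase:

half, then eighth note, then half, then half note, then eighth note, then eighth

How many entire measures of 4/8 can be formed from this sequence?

3

One bar of 4/8 = 4 eighth notes.
Working in eighth notes: half = 4; eighth note = 1; half = 4; half note = 4; eighth note = 1; eighth = 1.
Total: 4 + 1 + 4 + 4 + 1 + 1 = 15.
15 ÷ 4 = 3 complete bars with 3 left over.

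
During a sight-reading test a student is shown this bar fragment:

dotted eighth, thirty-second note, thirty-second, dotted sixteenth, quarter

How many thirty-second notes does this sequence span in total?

19

Convert each value to thirty-second notes: dotted eighth = 6; thirty-second note = 1; thirty-second = 1; dotted sixteenth = 3; quarter = 8.
Adding: 6 + 1 + 1 + 3 + 8 = 19 thirty-second notes.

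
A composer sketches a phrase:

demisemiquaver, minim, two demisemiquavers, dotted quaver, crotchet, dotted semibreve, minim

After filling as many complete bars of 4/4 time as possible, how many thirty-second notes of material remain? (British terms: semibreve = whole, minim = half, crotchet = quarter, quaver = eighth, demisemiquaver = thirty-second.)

1

One bar of 4/4 = 32 thirty-second notes.
Working in thirty-second notes: demisemiquaver = 1; minim = 16; demisemiquaver = 1; demisemiquaver = 1; dotted quaver = 6; crotchet = 8; dotted semibreve = 48; minim = 16.
Adding: 1 + 16 + 1 + 1 + 6 + 8 + 48 + 16 = 97.
97 ÷ 32 = 3 complete bars with 1 thirty-second note remaining.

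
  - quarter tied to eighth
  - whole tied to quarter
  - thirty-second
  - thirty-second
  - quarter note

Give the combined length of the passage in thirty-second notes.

62

Express everything in thirty-second notes: quarter tied to eighth (quarter + eighth) = 12; whole tied to quarter (whole + quarter) = 40; thirty-second = 1; thirty-second = 1; quarter note = 8.
Altogether 12 + 40 + 1 + 1 + 8 = 62 thirty-second notes.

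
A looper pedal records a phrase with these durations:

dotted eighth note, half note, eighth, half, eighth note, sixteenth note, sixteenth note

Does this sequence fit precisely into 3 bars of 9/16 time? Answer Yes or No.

One bar of 9/16 = 9 sixteenth notes, so 3 bars = 27.
Working in sixteenth notes: dotted eighth note = 3; half note = 8; eighth = 2; half = 8; eighth note = 2; sixteenth note = 1; sixteenth note = 1.
Sum: 3 + 8 + 2 + 8 + 2 + 1 + 1 = 25.
25 falls short of 27, so the answer is No.

No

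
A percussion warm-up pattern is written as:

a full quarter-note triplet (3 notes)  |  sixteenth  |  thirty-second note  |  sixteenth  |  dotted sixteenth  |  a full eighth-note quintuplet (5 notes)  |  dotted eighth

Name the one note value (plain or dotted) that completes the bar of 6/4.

The bar of 6/4 = 48 thirty-second notes.
Convert each value to thirty-second notes: a full quarter-note triplet (3 notes) (three triplet quarters span one half) = 16; sixteenth = 2; thirty-second note = 1; sixteenth = 2; dotted sixteenth = 3; a full eighth-note quintuplet (5 notes) (five quintuplet eighths span one half) = 16; dotted eighth = 6.
Altogether 16 + 2 + 1 + 2 + 3 + 16 + 6 = 46.
Remaining: 48 − 46 = 2 thirty-second notes, which is a sixteenth note.

sixteenth note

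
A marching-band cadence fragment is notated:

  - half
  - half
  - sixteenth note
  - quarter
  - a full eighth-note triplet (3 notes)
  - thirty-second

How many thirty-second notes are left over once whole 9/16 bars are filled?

15

One bar of 9/16 = 18 thirty-second notes.
Express everything in thirty-second notes: half = 16; half = 16; sixteenth note = 2; quarter = 8; a full eighth-note triplet (3 notes) (three triplet eighths span one quarter) = 8; thirty-second = 1.
Total: 16 + 16 + 2 + 8 + 8 + 1 = 51.
51 ÷ 18 = 2 complete bars with 15 thirty-second notes remaining.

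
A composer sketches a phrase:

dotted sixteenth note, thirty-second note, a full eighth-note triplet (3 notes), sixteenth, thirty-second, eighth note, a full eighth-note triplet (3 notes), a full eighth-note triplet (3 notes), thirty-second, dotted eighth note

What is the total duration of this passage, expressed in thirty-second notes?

In thirty-second notes: dotted sixteenth note = 3; thirty-second note = 1; a full eighth-note triplet (3 notes) (three triplet eighths span one quarter) = 8; sixteenth = 2; thirty-second = 1; eighth note = 4; a full eighth-note triplet (3 notes) (three triplet eighths span one quarter) = 8; a full eighth-note triplet (3 notes) (three triplet eighths span one quarter) = 8; thirty-second = 1; dotted eighth note = 6.
Adding: 3 + 1 + 8 + 2 + 1 + 4 + 8 + 8 + 1 + 6 = 42 thirty-second notes.

42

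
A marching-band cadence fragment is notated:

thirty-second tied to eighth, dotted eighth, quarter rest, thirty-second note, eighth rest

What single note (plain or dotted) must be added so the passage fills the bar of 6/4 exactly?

dotted half note

The bar of 6/4 = 48 thirty-second notes.
Express everything in thirty-second notes: thirty-second tied to eighth (thirty-second + eighth) = 5; dotted eighth = 6; quarter rest = 8; thirty-second note = 1; eighth rest = 4.
Total: 5 + 6 + 8 + 1 + 4 = 24.
Remaining: 48 − 24 = 24 thirty-second notes, which is a dotted half note.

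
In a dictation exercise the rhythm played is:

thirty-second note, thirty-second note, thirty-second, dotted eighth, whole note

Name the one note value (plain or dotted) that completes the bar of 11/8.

dotted sixteenth note

The bar of 11/8 = 44 thirty-second notes.
Express everything in thirty-second notes: thirty-second note = 1; thirty-second note = 1; thirty-second = 1; dotted eighth = 6; whole note = 32.
Sum: 1 + 1 + 1 + 6 + 32 = 41.
Remaining: 44 − 41 = 3 thirty-second notes, which is a dotted sixteenth note.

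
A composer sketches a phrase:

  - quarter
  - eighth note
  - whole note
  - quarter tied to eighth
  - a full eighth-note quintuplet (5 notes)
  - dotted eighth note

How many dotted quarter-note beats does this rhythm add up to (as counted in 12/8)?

6.5

One dotted quarter-note beat = 6 sixteenth notes.
Express everything in sixteenth notes: quarter = 4; eighth note = 2; whole note = 16; quarter tied to eighth (quarter + eighth) = 6; a full eighth-note quintuplet (5 notes) (five quintuplet eighths span one half) = 8; dotted eighth note = 3.
Total: 4 + 2 + 16 + 6 + 8 + 3 = 39.
39 ÷ 6 = 6.5 beats.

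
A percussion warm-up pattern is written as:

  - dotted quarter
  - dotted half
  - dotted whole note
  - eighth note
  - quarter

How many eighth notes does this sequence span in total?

Convert each value to eighth notes: dotted quarter = 3; dotted half = 6; dotted whole note = 12; eighth note = 1; quarter = 2.
Total: 3 + 6 + 12 + 1 + 2 = 24 eighth notes.

24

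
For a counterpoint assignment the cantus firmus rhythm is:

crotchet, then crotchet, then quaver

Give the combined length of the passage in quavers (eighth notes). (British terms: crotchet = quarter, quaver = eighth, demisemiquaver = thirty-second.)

Working in eighth notes: crotchet = 2; crotchet = 2; quaver = 1.
Total: 2 + 2 + 1 = 5 eighth notes.

5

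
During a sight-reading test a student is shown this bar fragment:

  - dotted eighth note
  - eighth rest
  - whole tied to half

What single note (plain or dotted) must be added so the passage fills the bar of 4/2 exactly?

dotted eighth note

The bar of 4/2 = 32 sixteenth notes.
Working in sixteenth notes: dotted eighth note = 3; eighth rest = 2; whole tied to half (whole + half) = 24.
Sum: 3 + 2 + 24 = 29.
Remaining: 32 − 29 = 3 sixteenth notes, which is a dotted eighth note.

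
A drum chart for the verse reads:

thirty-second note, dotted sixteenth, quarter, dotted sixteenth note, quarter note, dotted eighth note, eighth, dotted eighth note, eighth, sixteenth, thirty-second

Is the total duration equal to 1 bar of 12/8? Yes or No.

No

One bar of 12/8 = 48 thirty-second notes.
Express everything in thirty-second notes: thirty-second note = 1; dotted sixteenth = 3; quarter = 8; dotted sixteenth note = 3; quarter note = 8; dotted eighth note = 6; eighth = 4; dotted eighth note = 6; eighth = 4; sixteenth = 2; thirty-second = 1.
Sum: 1 + 3 + 8 + 3 + 8 + 6 + 4 + 6 + 4 + 2 + 1 = 46.
46 falls short of 48, so the answer is No.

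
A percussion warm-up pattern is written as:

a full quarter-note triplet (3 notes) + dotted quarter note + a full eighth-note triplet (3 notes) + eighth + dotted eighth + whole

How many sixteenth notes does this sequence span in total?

Express everything in sixteenth notes: a full quarter-note triplet (3 notes) (three triplet quarters span one half) = 8; dotted quarter note = 6; a full eighth-note triplet (3 notes) (three triplet eighths span one quarter) = 4; eighth = 2; dotted eighth = 3; whole = 16.
Sum: 8 + 6 + 4 + 2 + 3 + 16 = 39 sixteenth notes.

39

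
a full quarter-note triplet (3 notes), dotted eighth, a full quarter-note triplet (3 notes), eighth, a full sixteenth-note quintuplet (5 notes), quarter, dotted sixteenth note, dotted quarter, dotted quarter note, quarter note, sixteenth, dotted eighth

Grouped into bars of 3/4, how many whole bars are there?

One bar of 3/4 = 24 thirty-second notes.
Convert each value to thirty-second notes: a full quarter-note triplet (3 notes) (three triplet quarters span one half) = 16; dotted eighth = 6; a full quarter-note triplet (3 notes) (three triplet quarters span one half) = 16; eighth = 4; a full sixteenth-note quintuplet (5 notes) (five quintuplet sixteenths span one quarter) = 8; quarter = 8; dotted sixteenth note = 3; dotted quarter = 12; dotted quarter note = 12; quarter note = 8; sixteenth = 2; dotted eighth = 6.
Total: 16 + 6 + 16 + 4 + 8 + 8 + 3 + 12 + 12 + 8 + 2 + 6 = 101.
101 ÷ 24 = 4 complete bars with 5 left over.

4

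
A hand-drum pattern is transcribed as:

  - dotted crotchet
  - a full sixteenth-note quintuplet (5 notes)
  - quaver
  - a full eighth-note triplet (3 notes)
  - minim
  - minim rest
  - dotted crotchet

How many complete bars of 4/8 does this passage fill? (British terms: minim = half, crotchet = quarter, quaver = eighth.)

4

One bar of 4/8 = 4 eighth notes.
Working in eighth notes: dotted crotchet = 3; a full sixteenth-note quintuplet (5 notes) (five quintuplet sixteenths span one quarter) = 2; quaver = 1; a full eighth-note triplet (3 notes) (three triplet eighths span one quarter) = 2; minim = 4; minim rest = 4; dotted crotchet = 3.
Adding: 3 + 2 + 1 + 2 + 4 + 4 + 3 = 19.
19 ÷ 4 = 4 complete bars with 3 left over.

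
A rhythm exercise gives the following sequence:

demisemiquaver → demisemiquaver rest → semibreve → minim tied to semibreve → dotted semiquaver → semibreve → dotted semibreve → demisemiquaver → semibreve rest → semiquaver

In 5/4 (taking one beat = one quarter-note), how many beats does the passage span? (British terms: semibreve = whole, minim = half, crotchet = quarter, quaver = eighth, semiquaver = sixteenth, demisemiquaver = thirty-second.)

25

One quarter-note beat = 8 thirty-second notes.
Working in thirty-second notes: demisemiquaver = 1; demisemiquaver rest = 1; semibreve = 32; minim tied to semibreve (minim + semibreve) = 48; dotted semiquaver = 3; semibreve = 32; dotted semibreve = 48; demisemiquaver = 1; semibreve rest = 32; semiquaver = 2.
Adding: 1 + 1 + 32 + 48 + 3 + 32 + 48 + 1 + 32 + 2 = 200.
200 ÷ 8 = 25 beats.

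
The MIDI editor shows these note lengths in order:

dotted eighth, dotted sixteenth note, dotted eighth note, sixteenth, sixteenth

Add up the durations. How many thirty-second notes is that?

Working in thirty-second notes: dotted eighth = 6; dotted sixteenth note = 3; dotted eighth note = 6; sixteenth = 2; sixteenth = 2.
Sum: 6 + 3 + 6 + 2 + 2 = 19 thirty-second notes.

19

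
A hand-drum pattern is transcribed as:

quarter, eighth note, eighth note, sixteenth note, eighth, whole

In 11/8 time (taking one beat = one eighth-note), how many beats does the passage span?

13.5

One eighth-note beat = 2 sixteenth notes.
Working in sixteenth notes: quarter = 4; eighth note = 2; eighth note = 2; sixteenth note = 1; eighth = 2; whole = 16.
Total: 4 + 2 + 2 + 1 + 2 + 16 = 27.
27 ÷ 2 = 13.5 beats.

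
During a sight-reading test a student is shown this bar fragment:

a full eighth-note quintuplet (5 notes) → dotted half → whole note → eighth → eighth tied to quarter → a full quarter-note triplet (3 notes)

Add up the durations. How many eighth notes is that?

In eighth notes: a full eighth-note quintuplet (5 notes) (five quintuplet eighths span one half) = 4; dotted half = 6; whole note = 8; eighth = 1; eighth tied to quarter (eighth + quarter) = 3; a full quarter-note triplet (3 notes) (three triplet quarters span one half) = 4.
Total: 4 + 6 + 8 + 1 + 3 + 4 = 26 eighth notes.

26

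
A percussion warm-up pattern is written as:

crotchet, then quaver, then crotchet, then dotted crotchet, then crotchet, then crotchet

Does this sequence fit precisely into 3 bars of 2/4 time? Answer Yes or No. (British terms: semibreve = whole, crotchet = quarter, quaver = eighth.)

Yes

One bar of 2/4 = 4 eighth notes, so 3 bars = 12.
In eighth notes: crotchet = 2; quaver = 1; crotchet = 2; dotted crotchet = 3; crotchet = 2; crotchet = 2.
Altogether 2 + 1 + 2 + 3 + 2 + 2 = 12.
12 equals 12, so the answer is Yes.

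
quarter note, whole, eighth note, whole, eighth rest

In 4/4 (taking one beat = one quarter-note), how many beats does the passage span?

10

One quarter-note beat = 2 eighth notes.
Each duration in eighth notes: quarter note = 2; whole = 8; eighth note = 1; whole = 8; eighth rest = 1.
Adding: 2 + 8 + 1 + 8 + 1 = 20.
20 ÷ 2 = 10 beats.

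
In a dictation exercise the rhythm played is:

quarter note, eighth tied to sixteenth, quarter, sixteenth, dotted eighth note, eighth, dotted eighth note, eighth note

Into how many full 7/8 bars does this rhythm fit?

1

One bar of 7/8 = 14 sixteenth notes.
Convert each value to sixteenth notes: quarter note = 4; eighth tied to sixteenth (eighth + sixteenth) = 3; quarter = 4; sixteenth = 1; dotted eighth note = 3; eighth = 2; dotted eighth note = 3; eighth note = 2.
Sum: 4 + 3 + 4 + 1 + 3 + 2 + 3 + 2 = 22.
22 ÷ 14 = 1 complete bar with 8 left over.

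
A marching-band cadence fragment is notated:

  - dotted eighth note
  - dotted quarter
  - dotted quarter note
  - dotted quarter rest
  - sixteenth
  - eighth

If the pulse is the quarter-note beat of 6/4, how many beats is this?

One quarter-note beat = 4 sixteenth notes.
Express everything in sixteenth notes: dotted eighth note = 3; dotted quarter = 6; dotted quarter note = 6; dotted quarter rest = 6; sixteenth = 1; eighth = 2.
Total: 3 + 6 + 6 + 6 + 1 + 2 = 24.
24 ÷ 4 = 6 beats.

6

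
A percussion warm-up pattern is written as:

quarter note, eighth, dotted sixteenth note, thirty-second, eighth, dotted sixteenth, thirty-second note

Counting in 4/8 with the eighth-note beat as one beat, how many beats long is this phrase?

6

One eighth-note beat = 4 thirty-second notes.
Express everything in thirty-second notes: quarter note = 8; eighth = 4; dotted sixteenth note = 3; thirty-second = 1; eighth = 4; dotted sixteenth = 3; thirty-second note = 1.
Total: 8 + 4 + 3 + 1 + 4 + 3 + 1 = 24.
24 ÷ 4 = 6 beats.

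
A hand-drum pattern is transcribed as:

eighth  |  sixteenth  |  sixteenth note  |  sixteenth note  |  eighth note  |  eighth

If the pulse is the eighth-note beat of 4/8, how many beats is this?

4.5

One eighth-note beat = 2 sixteenth notes.
In sixteenth notes: eighth = 2; sixteenth = 1; sixteenth note = 1; sixteenth note = 1; eighth note = 2; eighth = 2.
Total: 2 + 1 + 1 + 1 + 2 + 2 = 9.
9 ÷ 2 = 4.5 beats.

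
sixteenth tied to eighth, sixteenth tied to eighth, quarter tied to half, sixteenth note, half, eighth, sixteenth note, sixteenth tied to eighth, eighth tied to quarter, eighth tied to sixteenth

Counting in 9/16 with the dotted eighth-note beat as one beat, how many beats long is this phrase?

One dotted eighth-note beat = 3 sixteenth notes.
In sixteenth notes: sixteenth tied to eighth (sixteenth + eighth) = 3; sixteenth tied to eighth (sixteenth + eighth) = 3; quarter tied to half (quarter + half) = 12; sixteenth note = 1; half = 8; eighth = 2; sixteenth note = 1; sixteenth tied to eighth (sixteenth + eighth) = 3; eighth tied to quarter (eighth + quarter) = 6; eighth tied to sixteenth (eighth + sixteenth) = 3.
Sum: 3 + 3 + 12 + 1 + 8 + 2 + 1 + 3 + 6 + 3 = 42.
42 ÷ 3 = 14 beats.

14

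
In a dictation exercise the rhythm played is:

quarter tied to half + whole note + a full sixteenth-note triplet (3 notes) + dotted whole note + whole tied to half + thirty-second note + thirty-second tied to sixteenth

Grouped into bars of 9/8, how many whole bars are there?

One bar of 9/8 = 36 thirty-second notes.
Working in thirty-second notes: quarter tied to half (quarter + half) = 24; whole note = 32; a full sixteenth-note triplet (3 notes) (three triplet sixteenths span one eighth) = 4; dotted whole note = 48; whole tied to half (whole + half) = 48; thirty-second note = 1; thirty-second tied to sixteenth (thirty-second + sixteenth) = 3.
Adding: 24 + 32 + 4 + 48 + 48 + 1 + 3 = 160.
160 ÷ 36 = 4 complete bars with 16 left over.

4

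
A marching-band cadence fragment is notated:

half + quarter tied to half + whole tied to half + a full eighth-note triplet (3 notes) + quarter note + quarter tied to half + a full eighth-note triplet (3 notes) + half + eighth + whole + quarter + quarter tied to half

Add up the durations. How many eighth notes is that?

Convert each value to eighth notes: half = 4; quarter tied to half (quarter + half) = 6; whole tied to half (whole + half) = 12; a full eighth-note triplet (3 notes) (three triplet eighths span one quarter) = 2; quarter note = 2; quarter tied to half (quarter + half) = 6; a full eighth-note triplet (3 notes) (three triplet eighths span one quarter) = 2; half = 4; eighth = 1; whole = 8; quarter = 2; quarter tied to half (quarter + half) = 6.
Adding: 4 + 6 + 12 + 2 + 2 + 6 + 2 + 4 + 1 + 8 + 2 + 6 = 55 eighth notes.

55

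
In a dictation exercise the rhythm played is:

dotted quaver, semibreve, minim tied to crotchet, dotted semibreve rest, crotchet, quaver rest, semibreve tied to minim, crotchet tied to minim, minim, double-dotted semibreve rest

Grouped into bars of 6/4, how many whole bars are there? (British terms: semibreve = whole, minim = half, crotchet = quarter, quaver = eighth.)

5

One bar of 6/4 = 24 sixteenth notes.
Each duration in sixteenth notes: dotted quaver = 3; semibreve = 16; minim tied to crotchet (minim + crotchet) = 12; dotted semibreve rest = 24; crotchet = 4; quaver rest = 2; semibreve tied to minim (semibreve + minim) = 24; crotchet tied to minim (crotchet + minim) = 12; minim = 8; double-dotted semibreve rest = 28.
Altogether 3 + 16 + 12 + 24 + 4 + 2 + 24 + 12 + 8 + 28 = 133.
133 ÷ 24 = 5 complete bars with 13 left over.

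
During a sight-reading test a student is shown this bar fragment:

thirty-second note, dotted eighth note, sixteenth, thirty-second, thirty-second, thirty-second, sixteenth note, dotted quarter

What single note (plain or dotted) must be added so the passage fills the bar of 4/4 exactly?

dotted eighth note

The bar of 4/4 = 32 thirty-second notes.
Express everything in thirty-second notes: thirty-second note = 1; dotted eighth note = 6; sixteenth = 2; thirty-second = 1; thirty-second = 1; thirty-second = 1; sixteenth note = 2; dotted quarter = 12.
Altogether 1 + 6 + 2 + 1 + 1 + 1 + 2 + 12 = 26.
Remaining: 32 − 26 = 6 thirty-second notes, which is a dotted eighth note.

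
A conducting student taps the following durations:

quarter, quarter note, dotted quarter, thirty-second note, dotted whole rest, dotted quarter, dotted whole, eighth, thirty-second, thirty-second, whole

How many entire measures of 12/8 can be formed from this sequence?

One bar of 12/8 = 48 thirty-second notes.
Convert each value to thirty-second notes: quarter = 8; quarter note = 8; dotted quarter = 12; thirty-second note = 1; dotted whole rest = 48; dotted quarter = 12; dotted whole = 48; eighth = 4; thirty-second = 1; thirty-second = 1; whole = 32.
Total: 8 + 8 + 12 + 1 + 48 + 12 + 48 + 4 + 1 + 1 + 32 = 175.
175 ÷ 48 = 3 complete bars with 31 left over.

3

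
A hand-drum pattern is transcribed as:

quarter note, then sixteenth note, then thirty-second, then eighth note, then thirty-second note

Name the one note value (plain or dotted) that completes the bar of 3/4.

quarter note

The bar of 3/4 = 24 thirty-second notes.
Each duration in thirty-second notes: quarter note = 8; sixteenth note = 2; thirty-second = 1; eighth note = 4; thirty-second note = 1.
Total: 8 + 2 + 1 + 4 + 1 = 16.
Remaining: 24 − 16 = 8 thirty-second notes, which is a quarter note.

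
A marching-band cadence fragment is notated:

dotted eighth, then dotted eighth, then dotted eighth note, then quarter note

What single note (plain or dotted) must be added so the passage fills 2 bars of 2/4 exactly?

2 bars of 2/4 = 16 sixteenth notes.
Express everything in sixteenth notes: dotted eighth = 3; dotted eighth = 3; dotted eighth note = 3; quarter note = 4.
Total: 3 + 3 + 3 + 4 = 13.
Remaining: 16 − 13 = 3 sixteenth notes, which is a dotted eighth note.

dotted eighth note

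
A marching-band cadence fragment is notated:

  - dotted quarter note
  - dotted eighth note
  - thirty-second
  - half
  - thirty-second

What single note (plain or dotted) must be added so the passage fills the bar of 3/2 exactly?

dotted quarter note

The bar of 3/2 = 48 thirty-second notes.
Convert each value to thirty-second notes: dotted quarter note = 12; dotted eighth note = 6; thirty-second = 1; half = 16; thirty-second = 1.
Total: 12 + 6 + 1 + 16 + 1 = 36.
Remaining: 48 − 36 = 12 thirty-second notes, which is a dotted quarter note.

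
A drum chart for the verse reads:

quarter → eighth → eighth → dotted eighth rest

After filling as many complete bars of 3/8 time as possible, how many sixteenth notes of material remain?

5

One bar of 3/8 = 6 sixteenth notes.
In sixteenth notes: quarter = 4; eighth = 2; eighth = 2; dotted eighth rest = 3.
Adding: 4 + 2 + 2 + 3 = 11.
11 ÷ 6 = 1 complete bar with 5 sixteenth notes remaining.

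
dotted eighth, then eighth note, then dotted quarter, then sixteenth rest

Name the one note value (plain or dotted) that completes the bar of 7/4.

whole note

The bar of 7/4 = 28 sixteenth notes.
Each duration in sixteenth notes: dotted eighth = 3; eighth note = 2; dotted quarter = 6; sixteenth rest = 1.
Total: 3 + 2 + 6 + 1 = 12.
Remaining: 28 − 12 = 16 sixteenth notes, which is a whole note.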